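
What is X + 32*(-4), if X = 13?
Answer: -115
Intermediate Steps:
X + 32*(-4) = 13 + 32*(-4) = 13 - 128 = -115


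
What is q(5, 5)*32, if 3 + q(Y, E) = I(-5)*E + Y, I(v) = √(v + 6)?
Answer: 224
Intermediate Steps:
I(v) = √(6 + v)
q(Y, E) = -3 + E + Y (q(Y, E) = -3 + (√(6 - 5)*E + Y) = -3 + (√1*E + Y) = -3 + (1*E + Y) = -3 + (E + Y) = -3 + E + Y)
q(5, 5)*32 = (-3 + 5 + 5)*32 = 7*32 = 224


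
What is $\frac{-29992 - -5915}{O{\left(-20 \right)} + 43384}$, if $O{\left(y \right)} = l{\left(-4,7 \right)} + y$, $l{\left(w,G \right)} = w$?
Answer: $- \frac{24077}{43360} \approx -0.55528$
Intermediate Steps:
$O{\left(y \right)} = -4 + y$
$\frac{-29992 - -5915}{O{\left(-20 \right)} + 43384} = \frac{-29992 - -5915}{\left(-4 - 20\right) + 43384} = \frac{-29992 + 5915}{-24 + 43384} = - \frac{24077}{43360}$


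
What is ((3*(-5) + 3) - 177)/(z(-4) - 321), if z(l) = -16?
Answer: 189/337 ≈ 0.56083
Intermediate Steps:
((3*(-5) + 3) - 177)/(z(-4) - 321) = ((3*(-5) + 3) - 177)/(-16 - 321) = ((-15 + 3) - 177)/(-337) = (-12 - 177)*(-1/337) = -189*(-1/337) = 189/337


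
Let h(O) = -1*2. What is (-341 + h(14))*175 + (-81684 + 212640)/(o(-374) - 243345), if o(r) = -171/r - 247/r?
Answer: -17736886243/295489 ≈ -60026.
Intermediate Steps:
o(r) = -418/r
h(O) = -2
(-341 + h(14))*175 + (-81684 + 212640)/(o(-374) - 243345) = (-341 - 2)*175 + (-81684 + 212640)/(-418/(-374) - 243345) = -343*175 + 130956/(-418*(-1/374) - 243345) = -60025 + 130956/(19/17 - 243345) = -60025 + 130956/(-4136846/17) = -60025 + 130956*(-17/4136846) = -60025 - 159018/295489 = -17736886243/295489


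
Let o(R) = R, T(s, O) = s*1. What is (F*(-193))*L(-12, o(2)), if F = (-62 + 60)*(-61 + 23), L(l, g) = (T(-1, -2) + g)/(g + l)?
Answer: 7334/5 ≈ 1466.8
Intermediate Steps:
T(s, O) = s
L(l, g) = (-1 + g)/(g + l)
F = 76 (F = -2*(-38) = 76)
(F*(-193))*L(-12, o(2)) = (76*(-193))*((-1 + 2)/(2 - 12)) = -14668/(-10) = -(-7334)/5 = -14668*(-1/10) = 7334/5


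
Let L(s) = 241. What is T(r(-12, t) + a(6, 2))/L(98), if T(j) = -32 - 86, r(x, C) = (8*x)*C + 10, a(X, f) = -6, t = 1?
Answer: -118/241 ≈ -0.48963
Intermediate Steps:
r(x, C) = 10 + 8*C*x (r(x, C) = 8*C*x + 10 = 10 + 8*C*x)
T(j) = -118
T(r(-12, t) + a(6, 2))/L(98) = -118/241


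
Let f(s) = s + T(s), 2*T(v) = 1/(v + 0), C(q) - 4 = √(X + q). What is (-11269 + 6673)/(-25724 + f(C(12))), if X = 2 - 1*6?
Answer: 420295008/2352019673 + 30640*√2/2352019673 ≈ 0.17871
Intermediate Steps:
X = -4 (X = 2 - 6 = -4)
C(q) = 4 + √(-4 + q)
T(v) = 1/(2*v) (T(v) = 1/(2*(v + 0)) = 1/(2*v))
f(s) = s + 1/(2*s)
(-11269 + 6673)/(-25724 + f(C(12))) = (-11269 + 6673)/(-25724 + ((4 + √(-4 + 12)) + 1/(2*(4 + √(-4 + 12))))) = -4596/(-25724 + ((4 + √8) + 1/(2*(4 + √8)))) = -4596/(-25724 + ((4 + 2*√2) + 1/(2*(4 + 2*√2)))) = -4596/(-25724 + (4 + 1/(2*(4 + 2*√2)) + 2*√2)) = -4596/(-25720 + 1/(2*(4 + 2*√2)) + 2*√2)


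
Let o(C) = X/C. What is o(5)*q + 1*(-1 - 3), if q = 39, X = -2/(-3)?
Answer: 6/5 ≈ 1.2000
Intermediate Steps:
X = 2/3 (X = -2*(-1/3) = 2/3 ≈ 0.66667)
o(C) = 2/(3*C)
o(5)*q + 1*(-1 - 3) = ((2/3)/5)*39 + 1*(-1 - 3) = ((2/3)*(1/5))*39 + 1*(-4) = (2/15)*39 - 4 = 26/5 - 4 = 6/5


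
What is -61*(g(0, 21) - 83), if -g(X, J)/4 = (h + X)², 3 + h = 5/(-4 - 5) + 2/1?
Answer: 457927/81 ≈ 5653.4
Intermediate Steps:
h = -14/9 (h = -3 + (5/(-4 - 5) + 2/1) = -3 + (5/(-9) + 2*1) = -3 + (5*(-⅑) + 2) = -3 + (-5/9 + 2) = -3 + 13/9 = -14/9 ≈ -1.5556)
g(X, J) = -4*(-14/9 + X)²
-61*(g(0, 21) - 83) = -61*(-4*(-14 + 9*0)²/81 - 83) = -61*(-4*(-14 + 0)²/81 - 83) = -61*(-4/81*(-14)² - 83) = -61*(-4/81*196 - 83) = -61*(-784/81 - 83) = -61*(-7507/81) = 457927/81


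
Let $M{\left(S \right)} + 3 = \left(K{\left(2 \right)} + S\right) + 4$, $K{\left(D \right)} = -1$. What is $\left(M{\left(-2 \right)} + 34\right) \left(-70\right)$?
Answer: $-2240$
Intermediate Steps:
$M{\left(S \right)} = S$ ($M{\left(S \right)} = -3 + \left(\left(-1 + S\right) + 4\right) = -3 + \left(3 + S\right) = S$)
$\left(M{\left(-2 \right)} + 34\right) \left(-70\right) = \left(-2 + 34\right) \left(-70\right) = 32 \left(-70\right) = -2240$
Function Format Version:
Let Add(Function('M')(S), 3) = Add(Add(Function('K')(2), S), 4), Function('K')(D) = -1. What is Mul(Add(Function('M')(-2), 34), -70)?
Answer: -2240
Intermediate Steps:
Function('M')(S) = S (Function('M')(S) = Add(-3, Add(Add(-1, S), 4)) = Add(-3, Add(3, S)) = S)
Mul(Add(Function('M')(-2), 34), -70) = Mul(Add(-2, 34), -70) = Mul(32, -70) = -2240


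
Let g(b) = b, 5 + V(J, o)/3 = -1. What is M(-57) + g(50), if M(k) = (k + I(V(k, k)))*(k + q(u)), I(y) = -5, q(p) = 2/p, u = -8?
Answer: 7199/2 ≈ 3599.5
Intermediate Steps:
V(J, o) = -18 (V(J, o) = -15 + 3*(-1) = -15 - 3 = -18)
M(k) = (-5 + k)*(-1/4 + k) (M(k) = (k - 5)*(k + 2/(-8)) = (-5 + k)*(k + 2*(-1/8)) = (-5 + k)*(k - 1/4) = (-5 + k)*(-1/4 + k))
M(-57) + g(50) = (5/4 + (-57)**2 - 21/4*(-57)) + 50 = (5/4 + 3249 + 1197/4) + 50 = 7099/2 + 50 = 7199/2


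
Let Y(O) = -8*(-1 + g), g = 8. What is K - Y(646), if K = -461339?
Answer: -461283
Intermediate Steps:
Y(O) = -56 (Y(O) = -8*(-1 + 8) = -8*7 = -56)
K - Y(646) = -461339 - 1*(-56) = -461339 + 56 = -461283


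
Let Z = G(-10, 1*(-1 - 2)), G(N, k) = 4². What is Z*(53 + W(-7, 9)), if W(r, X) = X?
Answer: 992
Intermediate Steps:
G(N, k) = 16
Z = 16
Z*(53 + W(-7, 9)) = 16*(53 + 9) = 16*62 = 992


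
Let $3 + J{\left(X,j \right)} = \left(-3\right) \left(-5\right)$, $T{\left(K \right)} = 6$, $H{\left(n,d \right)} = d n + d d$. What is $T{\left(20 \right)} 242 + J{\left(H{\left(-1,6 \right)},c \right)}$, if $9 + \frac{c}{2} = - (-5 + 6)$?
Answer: $1464$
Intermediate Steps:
$H{\left(n,d \right)} = d^{2} + d n$ ($H{\left(n,d \right)} = d n + d^{2} = d^{2} + d n$)
$c = -20$ ($c = -18 + 2 \left(- (-5 + 6)\right) = -18 + 2 \left(\left(-1\right) 1\right) = -18 + 2 \left(-1\right) = -18 - 2 = -20$)
$J{\left(X,j \right)} = 12$ ($J{\left(X,j \right)} = -3 - -15 = -3 + 15 = 12$)
$T{\left(20 \right)} 242 + J{\left(H{\left(-1,6 \right)},c \right)} = 6 \cdot 242 + 12 = 1452 + 12 = 1464$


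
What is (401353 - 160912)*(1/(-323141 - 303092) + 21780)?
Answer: 3279460092799899/626233 ≈ 5.2368e+9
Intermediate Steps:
(401353 - 160912)*(1/(-323141 - 303092) + 21780) = 240441*(1/(-626233) + 21780) = 240441*(-1/626233 + 21780) = 240441*(13639354739/626233) = 3279460092799899/626233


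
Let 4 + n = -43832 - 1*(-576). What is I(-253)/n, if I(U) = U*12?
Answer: 253/3605 ≈ 0.070180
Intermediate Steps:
n = -43260 (n = -4 + (-43832 - 1*(-576)) = -4 + (-43832 + 576) = -4 - 43256 = -43260)
I(U) = 12*U
I(-253)/n = (12*(-253))/(-43260) = -3036*(-1/43260) = 253/3605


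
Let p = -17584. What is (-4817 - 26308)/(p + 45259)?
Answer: -415/369 ≈ -1.1247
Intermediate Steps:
(-4817 - 26308)/(p + 45259) = (-4817 - 26308)/(-17584 + 45259) = -31125/27675 = -31125*1/27675 = -415/369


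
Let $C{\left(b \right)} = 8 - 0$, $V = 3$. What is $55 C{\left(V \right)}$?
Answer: $440$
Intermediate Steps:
$C{\left(b \right)} = 8$ ($C{\left(b \right)} = 8 + 0 = 8$)
$55 C{\left(V \right)} = 55 \cdot 8 = 440$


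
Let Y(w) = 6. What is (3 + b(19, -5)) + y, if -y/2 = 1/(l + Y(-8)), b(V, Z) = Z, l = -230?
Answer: -223/112 ≈ -1.9911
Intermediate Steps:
y = 1/112 (y = -2/(-230 + 6) = -2/(-224) = -2*(-1/224) = 1/112 ≈ 0.0089286)
(3 + b(19, -5)) + y = (3 - 5) + 1/112 = -2 + 1/112 = -223/112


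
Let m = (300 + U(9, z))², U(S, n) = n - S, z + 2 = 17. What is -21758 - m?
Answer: -115394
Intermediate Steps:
z = 15 (z = -2 + 17 = 15)
m = 93636 (m = (300 + (15 - 1*9))² = (300 + (15 - 9))² = (300 + 6)² = 306² = 93636)
-21758 - m = -21758 - 1*93636 = -21758 - 93636 = -115394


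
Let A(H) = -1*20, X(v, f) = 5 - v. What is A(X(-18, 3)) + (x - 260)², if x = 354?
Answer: 8816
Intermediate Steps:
A(H) = -20
A(X(-18, 3)) + (x - 260)² = -20 + (354 - 260)² = -20 + 94² = -20 + 8836 = 8816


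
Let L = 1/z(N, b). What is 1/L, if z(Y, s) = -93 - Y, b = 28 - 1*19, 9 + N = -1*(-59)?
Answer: -143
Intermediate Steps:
N = 50 (N = -9 - 1*(-59) = -9 + 59 = 50)
b = 9 (b = 28 - 19 = 9)
L = -1/143 (L = 1/(-93 - 1*50) = 1/(-93 - 50) = 1/(-143) = -1/143 ≈ -0.0069930)
1/L = 1/(-1/143) = -143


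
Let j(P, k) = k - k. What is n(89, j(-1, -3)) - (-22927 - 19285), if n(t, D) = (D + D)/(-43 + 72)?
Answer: 42212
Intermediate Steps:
j(P, k) = 0
n(t, D) = 2*D/29 (n(t, D) = (2*D)/29 = (2*D)*(1/29) = 2*D/29)
n(89, j(-1, -3)) - (-22927 - 19285) = (2/29)*0 - (-22927 - 19285) = 0 - 1*(-42212) = 0 + 42212 = 42212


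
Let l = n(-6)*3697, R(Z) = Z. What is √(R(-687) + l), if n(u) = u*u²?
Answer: 7*I*√16311 ≈ 894.0*I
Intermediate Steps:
n(u) = u³
l = -798552 (l = (-6)³*3697 = -216*3697 = -798552)
√(R(-687) + l) = √(-687 - 798552) = √(-799239) = 7*I*√16311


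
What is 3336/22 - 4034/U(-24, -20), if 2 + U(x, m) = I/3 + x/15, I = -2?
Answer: 386181/352 ≈ 1097.1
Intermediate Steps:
U(x, m) = -8/3 + x/15 (U(x, m) = -2 + (-2/3 + x/15) = -2 + (-2*⅓ + x*(1/15)) = -2 + (-⅔ + x/15) = -8/3 + x/15)
3336/22 - 4034/U(-24, -20) = 3336/22 - 4034/(-8/3 + (1/15)*(-24)) = 3336*(1/22) - 4034/(-8/3 - 8/5) = 1668/11 - 4034/(-64/15) = 1668/11 - 4034*(-15/64) = 1668/11 + 30255/32 = 386181/352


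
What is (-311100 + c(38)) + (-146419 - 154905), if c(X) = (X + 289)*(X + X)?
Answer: -587572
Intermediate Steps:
c(X) = 2*X*(289 + X) (c(X) = (289 + X)*(2*X) = 2*X*(289 + X))
(-311100 + c(38)) + (-146419 - 154905) = (-311100 + 2*38*(289 + 38)) + (-146419 - 154905) = (-311100 + 2*38*327) - 301324 = (-311100 + 24852) - 301324 = -286248 - 301324 = -587572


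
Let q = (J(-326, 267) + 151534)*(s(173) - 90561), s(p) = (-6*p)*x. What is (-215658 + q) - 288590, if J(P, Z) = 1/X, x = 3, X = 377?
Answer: -5351685383821/377 ≈ -1.4195e+10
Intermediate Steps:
s(p) = -18*p (s(p) = -6*p*3 = -18*p)
J(P, Z) = 1/377
q = -5351495282325/377 (q = (1/377 + 151534)*(-18*173 - 90561) = 57128319*(-3114 - 90561)/377 = (57128319/377)*(-93675) = -5351495282325/377 ≈ -1.4195e+10)
(-215658 + q) - 288590 = (-215658 - 5351495282325/377) - 288590 = -5351576585391/377 - 288590 = -5351685383821/377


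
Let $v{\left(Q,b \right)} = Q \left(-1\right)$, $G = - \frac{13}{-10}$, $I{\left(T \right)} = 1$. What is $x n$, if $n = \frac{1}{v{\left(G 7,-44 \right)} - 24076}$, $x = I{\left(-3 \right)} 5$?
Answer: $- \frac{50}{240851} \approx -0.0002076$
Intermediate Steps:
$G = \frac{13}{10}$ ($G = \left(-13\right) \left(- \frac{1}{10}\right) = \frac{13}{10} \approx 1.3$)
$v{\left(Q,b \right)} = - Q$
$x = 5$ ($x = 1 \cdot 5 = 5$)
$n = - \frac{10}{240851}$ ($n = \frac{1}{- \frac{13 \cdot 7}{10} - 24076} = \frac{1}{\left(-1\right) \frac{91}{10} - 24076} = \frac{1}{- \frac{91}{10} - 24076} = \frac{1}{- \frac{240851}{10}} = - \frac{10}{240851} \approx -4.1519 \cdot 10^{-5}$)
$x n = 5 \left(- \frac{10}{240851}\right) = - \frac{50}{240851}$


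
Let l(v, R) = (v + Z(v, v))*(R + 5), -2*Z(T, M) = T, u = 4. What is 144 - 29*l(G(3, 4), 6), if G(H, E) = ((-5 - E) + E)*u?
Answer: 3334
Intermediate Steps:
Z(T, M) = -T/2
G(H, E) = -20 (G(H, E) = ((-5 - E) + E)*4 = -5*4 = -20)
l(v, R) = v*(5 + R)/2 (l(v, R) = (v - v/2)*(R + 5) = (v/2)*(5 + R) = v*(5 + R)/2)
144 - 29*l(G(3, 4), 6) = 144 - 29*(-20)*(5 + 6)/2 = 144 - 29*(-20)*11/2 = 144 - 29*(-110) = 144 + 3190 = 3334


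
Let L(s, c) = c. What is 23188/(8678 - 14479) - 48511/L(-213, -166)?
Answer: 277563103/962966 ≈ 288.24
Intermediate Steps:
23188/(8678 - 14479) - 48511/L(-213, -166) = 23188/(8678 - 14479) - 48511/(-166) = 23188/(-5801) - 48511*(-1/166) = 23188*(-1/5801) + 48511/166 = -23188/5801 + 48511/166 = 277563103/962966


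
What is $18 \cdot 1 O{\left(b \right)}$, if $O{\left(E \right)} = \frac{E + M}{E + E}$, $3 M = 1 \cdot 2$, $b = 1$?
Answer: $15$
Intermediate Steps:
$M = \frac{2}{3}$ ($M = \frac{1 \cdot 2}{3} = \frac{1}{3} \cdot 2 = \frac{2}{3} \approx 0.66667$)
$O{\left(E \right)} = \frac{\frac{2}{3} + E}{2 E}$ ($O{\left(E \right)} = \frac{E + \frac{2}{3}}{E + E} = \frac{\frac{2}{3} + E}{2 E}$)
$18 \cdot 1 O{\left(b \right)} = 18 \cdot 1 \frac{2 + 3 \cdot 1}{6 \cdot 1} = 18 \cdot \frac{1}{6} \cdot 1 \left(2 + 3\right) = 18 \cdot \frac{1}{6} \cdot 1 \cdot 5 = 18 \cdot \frac{5}{6} = 15$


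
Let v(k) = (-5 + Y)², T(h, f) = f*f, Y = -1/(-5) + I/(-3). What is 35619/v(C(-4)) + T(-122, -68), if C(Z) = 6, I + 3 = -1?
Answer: 20517571/2704 ≈ 7587.9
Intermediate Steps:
I = -4 (I = -3 - 1 = -4)
Y = 23/15 (Y = -1/(-5) - 4/(-3) = -1*(-⅕) - 4*(-⅓) = ⅕ + 4/3 = 23/15 ≈ 1.5333)
T(h, f) = f²
v(k) = 2704/225 (v(k) = (-5 + 23/15)² = (-52/15)² = 2704/225)
35619/v(C(-4)) + T(-122, -68) = 35619/(2704/225) + (-68)² = 35619*(225/2704) + 4624 = 8014275/2704 + 4624 = 20517571/2704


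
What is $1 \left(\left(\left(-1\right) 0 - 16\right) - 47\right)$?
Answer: $-63$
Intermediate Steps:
$1 \left(\left(\left(-1\right) 0 - 16\right) - 47\right) = 1 \left(\left(0 - 16\right) - 47\right) = 1 \left(-16 - 47\right) = 1 \left(-63\right) = -63$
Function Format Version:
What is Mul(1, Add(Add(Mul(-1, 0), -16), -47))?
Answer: -63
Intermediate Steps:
Mul(1, Add(Add(Mul(-1, 0), -16), -47)) = Mul(1, Add(Add(0, -16), -47)) = Mul(1, Add(-16, -47)) = Mul(1, -63) = -63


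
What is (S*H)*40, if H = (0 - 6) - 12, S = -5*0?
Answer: 0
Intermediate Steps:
S = 0
H = -18 (H = -6 - 12 = -18)
(S*H)*40 = (0*(-18))*40 = 0*40 = 0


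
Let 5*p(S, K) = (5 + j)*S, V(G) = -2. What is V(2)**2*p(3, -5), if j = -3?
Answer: 24/5 ≈ 4.8000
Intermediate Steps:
p(S, K) = 2*S/5 (p(S, K) = ((5 - 3)*S)/5 = (2*S)/5 = 2*S/5)
V(2)**2*p(3, -5) = (-2)**2*((2/5)*3) = 4*(6/5) = 24/5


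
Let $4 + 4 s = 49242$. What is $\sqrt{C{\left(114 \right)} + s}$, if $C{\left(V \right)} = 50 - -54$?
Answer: $\frac{\sqrt{49654}}{2} \approx 111.42$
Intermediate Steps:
$C{\left(V \right)} = 104$ ($C{\left(V \right)} = 50 + 54 = 104$)
$s = \frac{24619}{2}$ ($s = -1 + \frac{1}{4} \cdot 49242 = -1 + \frac{24621}{2} = \frac{24619}{2} \approx 12310.0$)
$\sqrt{C{\left(114 \right)} + s} = \sqrt{104 + \frac{24619}{2}} = \sqrt{\frac{24827}{2}} = \frac{\sqrt{49654}}{2}$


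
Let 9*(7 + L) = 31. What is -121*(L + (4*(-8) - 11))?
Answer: 50699/9 ≈ 5633.2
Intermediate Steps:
L = -32/9 (L = -7 + (⅑)*31 = -7 + 31/9 = -32/9 ≈ -3.5556)
-121*(L + (4*(-8) - 11)) = -121*(-32/9 + (4*(-8) - 11)) = -121*(-32/9 + (-32 - 11)) = -121*(-32/9 - 43) = -121*(-419/9) = 50699/9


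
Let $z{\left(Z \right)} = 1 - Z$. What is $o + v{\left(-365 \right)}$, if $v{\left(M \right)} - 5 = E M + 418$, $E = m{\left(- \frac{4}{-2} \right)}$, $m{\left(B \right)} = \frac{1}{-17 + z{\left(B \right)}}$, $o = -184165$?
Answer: $- \frac{3306991}{18} \approx -1.8372 \cdot 10^{5}$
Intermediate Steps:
$m{\left(B \right)} = \frac{1}{-16 - B}$ ($m{\left(B \right)} = \frac{1}{-17 - \left(-1 + B\right)} = \frac{1}{-16 - B}$)
$E = - \frac{1}{18}$ ($E = - \frac{1}{16 - \frac{4}{-2}} = - \frac{1}{16 - -2} = - \frac{1}{16 + 2} = - \frac{1}{18} \approx -0.055556$)
$v{\left(M \right)} = 423 - \frac{M}{18}$ ($v{\left(M \right)} = 5 - \left(-418 + \frac{M}{18}\right) = 423 - \frac{M}{18}$)
$o + v{\left(-365 \right)} = -184165 + \left(423 - - \frac{365}{18}\right) = -184165 + \left(423 + \frac{365}{18}\right) = -184165 + \frac{7979}{18} = - \frac{3306991}{18}$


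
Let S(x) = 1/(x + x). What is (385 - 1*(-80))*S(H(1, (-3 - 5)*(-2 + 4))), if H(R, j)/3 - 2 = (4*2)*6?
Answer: 31/20 ≈ 1.5500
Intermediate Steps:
H(R, j) = 150 (H(R, j) = 6 + 3*((4*2)*6) = 6 + 3*(8*6) = 6 + 3*48 = 6 + 144 = 150)
S(x) = 1/(2*x)
(385 - 1*(-80))*S(H(1, (-3 - 5)*(-2 + 4))) = (385 - 1*(-80))*((½)/150) = (385 + 80)*((½)*(1/150)) = 465*(1/300) = 31/20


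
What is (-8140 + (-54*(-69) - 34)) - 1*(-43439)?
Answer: 38991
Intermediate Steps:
(-8140 + (-54*(-69) - 34)) - 1*(-43439) = (-8140 + (3726 - 34)) + 43439 = (-8140 + 3692) + 43439 = -4448 + 43439 = 38991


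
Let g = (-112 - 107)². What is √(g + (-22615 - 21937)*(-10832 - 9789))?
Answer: 7*√18750097 ≈ 30311.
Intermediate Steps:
g = 47961 (g = (-219)² = 47961)
√(g + (-22615 - 21937)*(-10832 - 9789)) = √(47961 + (-22615 - 21937)*(-10832 - 9789)) = √(47961 - 44552*(-20621)) = √(47961 + 918706792) = √918754753 = 7*√18750097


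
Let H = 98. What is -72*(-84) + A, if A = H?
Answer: 6146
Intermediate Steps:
A = 98
-72*(-84) + A = -72*(-84) + 98 = 6048 + 98 = 6146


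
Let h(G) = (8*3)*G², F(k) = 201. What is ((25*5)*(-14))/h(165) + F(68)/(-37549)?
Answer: -3940883/490690332 ≈ -0.0080313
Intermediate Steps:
h(G) = 24*G²
((25*5)*(-14))/h(165) + F(68)/(-37549) = ((25*5)*(-14))/((24*165²)) + 201/(-37549) = (125*(-14))/((24*27225)) + 201*(-1/37549) = -1750/653400 - 201/37549 = -1750*1/653400 - 201/37549 = -35/13068 - 201/37549 = -3940883/490690332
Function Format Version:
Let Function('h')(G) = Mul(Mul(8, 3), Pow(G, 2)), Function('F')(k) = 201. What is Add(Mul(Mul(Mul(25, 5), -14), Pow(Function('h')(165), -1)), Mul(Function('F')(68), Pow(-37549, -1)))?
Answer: Rational(-3940883, 490690332) ≈ -0.0080313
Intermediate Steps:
Function('h')(G) = Mul(24, Pow(G, 2))
Add(Mul(Mul(Mul(25, 5), -14), Pow(Function('h')(165), -1)), Mul(Function('F')(68), Pow(-37549, -1))) = Add(Mul(Mul(Mul(25, 5), -14), Pow(Mul(24, Pow(165, 2)), -1)), Mul(201, Pow(-37549, -1))) = Add(Mul(Mul(125, -14), Pow(Mul(24, 27225), -1)), Mul(201, Rational(-1, 37549))) = Add(Mul(-1750, Pow(653400, -1)), Rational(-201, 37549)) = Add(Mul(-1750, Rational(1, 653400)), Rational(-201, 37549)) = Add(Rational(-35, 13068), Rational(-201, 37549)) = Rational(-3940883, 490690332)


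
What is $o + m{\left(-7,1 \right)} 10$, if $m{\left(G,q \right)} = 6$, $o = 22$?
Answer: $82$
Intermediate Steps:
$o + m{\left(-7,1 \right)} 10 = 22 + 6 \cdot 10 = 22 + 60 = 82$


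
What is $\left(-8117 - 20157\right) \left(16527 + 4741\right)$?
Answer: $-601331432$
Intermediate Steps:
$\left(-8117 - 20157\right) \left(16527 + 4741\right) = \left(-28274\right) 21268 = -601331432$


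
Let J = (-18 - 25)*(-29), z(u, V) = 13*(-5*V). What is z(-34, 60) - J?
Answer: -5147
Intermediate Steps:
z(u, V) = -65*V
J = 1247 (J = -43*(-29) = 1247)
z(-34, 60) - J = -65*60 - 1*1247 = -3900 - 1247 = -5147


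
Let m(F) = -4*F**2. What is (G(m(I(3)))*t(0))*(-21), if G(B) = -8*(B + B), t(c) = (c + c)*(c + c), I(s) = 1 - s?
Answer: 0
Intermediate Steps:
t(c) = 4*c**2 (t(c) = (2*c)*(2*c) = 4*c**2)
G(B) = -16*B
(G(m(I(3)))*t(0))*(-21) = ((-(-64)*(1 - 1*3)**2)*(4*0**2))*(-21) = ((-(-64)*(1 - 3)**2)*(4*0))*(-21) = (-(-64)*(-2)**2*0)*(-21) = (-(-64)*4*0)*(-21) = (-16*(-16)*0)*(-21) = (256*0)*(-21) = 0*(-21) = 0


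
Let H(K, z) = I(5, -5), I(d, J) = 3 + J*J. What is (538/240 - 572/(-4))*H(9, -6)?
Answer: 122003/30 ≈ 4066.8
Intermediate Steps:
I(d, J) = 3 + J²
H(K, z) = 28 (H(K, z) = 3 + (-5)² = 3 + 25 = 28)
(538/240 - 572/(-4))*H(9, -6) = (538/240 - 572/(-4))*28 = (538*(1/240) - 572*(-¼))*28 = (269/120 + 143)*28 = (17429/120)*28 = 122003/30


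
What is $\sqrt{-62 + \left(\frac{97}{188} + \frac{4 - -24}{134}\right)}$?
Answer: $\frac{i \sqrt{2430464329}}{6298} \approx 7.8278 i$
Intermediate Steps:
$\sqrt{-62 + \left(\frac{97}{188} + \frac{4 - -24}{134}\right)} = \sqrt{-62 + \left(97 \cdot \frac{1}{188} + \left(4 + 24\right) \frac{1}{134}\right)} = \sqrt{-62 + \left(\frac{97}{188} + 28 \cdot \frac{1}{134}\right)} = \sqrt{-62 + \left(\frac{97}{188} + \frac{14}{67}\right)} = \sqrt{-62 + \frac{9131}{12596}} = \sqrt{- \frac{771821}{12596}} = \frac{i \sqrt{2430464329}}{6298}$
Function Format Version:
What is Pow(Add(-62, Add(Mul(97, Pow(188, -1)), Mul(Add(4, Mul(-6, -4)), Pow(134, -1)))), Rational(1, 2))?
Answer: Mul(Rational(1, 6298), I, Pow(2430464329, Rational(1, 2))) ≈ Mul(7.8278, I)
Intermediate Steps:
Pow(Add(-62, Add(Mul(97, Pow(188, -1)), Mul(Add(4, Mul(-6, -4)), Pow(134, -1)))), Rational(1, 2)) = Pow(Add(-62, Add(Mul(97, Rational(1, 188)), Mul(Add(4, 24), Rational(1, 134)))), Rational(1, 2)) = Pow(Add(-62, Add(Rational(97, 188), Mul(28, Rational(1, 134)))), Rational(1, 2)) = Pow(Add(-62, Add(Rational(97, 188), Rational(14, 67))), Rational(1, 2)) = Pow(Add(-62, Rational(9131, 12596)), Rational(1, 2)) = Pow(Rational(-771821, 12596), Rational(1, 2)) = Mul(Rational(1, 6298), I, Pow(2430464329, Rational(1, 2)))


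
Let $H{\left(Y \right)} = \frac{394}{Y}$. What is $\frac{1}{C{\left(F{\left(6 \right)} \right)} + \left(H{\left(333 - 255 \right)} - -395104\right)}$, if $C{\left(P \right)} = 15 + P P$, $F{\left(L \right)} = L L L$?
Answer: $\frac{39}{17229422} \approx 2.2636 \cdot 10^{-6}$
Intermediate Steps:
$F{\left(L \right)} = L^{3}$ ($F{\left(L \right)} = L^{2} L = L^{3}$)
$C{\left(P \right)} = 15 + P^{2}$
$\frac{1}{C{\left(F{\left(6 \right)} \right)} + \left(H{\left(333 - 255 \right)} - -395104\right)} = \frac{1}{\left(15 + \left(6^{3}\right)^{2}\right) + \left(\frac{394}{333 - 255} - -395104\right)} = \frac{1}{\left(15 + 216^{2}\right) + \left(\frac{394}{333 - 255} + 395104\right)} = \frac{1}{\left(15 + 46656\right) + \left(\frac{394}{78} + 395104\right)} = \frac{1}{46671 + \left(394 \cdot \frac{1}{78} + 395104\right)} = \frac{1}{46671 + \left(\frac{197}{39} + 395104\right)} = \frac{1}{46671 + \frac{15409253}{39}} = \frac{1}{\frac{17229422}{39}} = \frac{39}{17229422}$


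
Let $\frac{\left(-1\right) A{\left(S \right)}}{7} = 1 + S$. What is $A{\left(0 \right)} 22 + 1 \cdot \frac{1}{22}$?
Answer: $- \frac{3387}{22} \approx -153.95$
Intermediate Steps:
$A{\left(S \right)} = -7 - 7 S$ ($A{\left(S \right)} = - 7 \left(1 + S\right) = -7 - 7 S$)
$A{\left(0 \right)} 22 + 1 \cdot \frac{1}{22} = \left(-7 - 0\right) 22 + 1 \cdot \frac{1}{22} = \left(-7 + 0\right) 22 + 1 \cdot \frac{1}{22} = \left(-7\right) 22 + \frac{1}{22} = -154 + \frac{1}{22} = - \frac{3387}{22}$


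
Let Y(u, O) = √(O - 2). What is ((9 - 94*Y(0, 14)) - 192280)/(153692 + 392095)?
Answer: -192271/545787 - 188*√3/545787 ≈ -0.35288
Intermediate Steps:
Y(u, O) = √(-2 + O)
((9 - 94*Y(0, 14)) - 192280)/(153692 + 392095) = ((9 - 94*√(-2 + 14)) - 192280)/(153692 + 392095) = ((9 - 188*√3) - 192280)/545787 = ((9 - 188*√3) - 192280)*(1/545787) = (-192271 - 188*√3)*(1/545787) = -192271/545787 - 188*√3/545787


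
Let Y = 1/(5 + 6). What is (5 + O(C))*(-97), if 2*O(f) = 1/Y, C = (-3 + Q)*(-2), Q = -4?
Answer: -2037/2 ≈ -1018.5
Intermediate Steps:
C = 14 (C = (-3 - 4)*(-2) = -7*(-2) = 14)
Y = 1/11 ≈ 0.090909
O(f) = 11/2 (O(f) = 1/(2*(1/11)) = (1/2)*11 = 11/2)
(5 + O(C))*(-97) = (5 + 11/2)*(-97) = (21/2)*(-97) = -2037/2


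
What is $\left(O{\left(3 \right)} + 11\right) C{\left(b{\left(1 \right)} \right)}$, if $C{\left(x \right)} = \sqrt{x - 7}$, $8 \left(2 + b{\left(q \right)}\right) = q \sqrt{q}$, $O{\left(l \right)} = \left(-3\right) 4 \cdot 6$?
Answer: $- \frac{61 i \sqrt{142}}{4} \approx - 181.72 i$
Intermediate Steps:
$O{\left(l \right)} = -72$ ($O{\left(l \right)} = \left(-12\right) 6 = -72$)
$b{\left(q \right)} = -2 + \frac{q^{\frac{3}{2}}}{8}$ ($b{\left(q \right)} = -2 + \frac{q \sqrt{q}}{8} = -2 + \frac{q^{\frac{3}{2}}}{8}$)
$C{\left(x \right)} = \sqrt{-7 + x}$
$\left(O{\left(3 \right)} + 11\right) C{\left(b{\left(1 \right)} \right)} = \left(-72 + 11\right) \sqrt{-7 - \left(2 - \frac{1^{\frac{3}{2}}}{8}\right)} = - 61 \sqrt{-7 + \left(-2 + \frac{1}{8} \cdot 1\right)} = - 61 \sqrt{-7 + \left(-2 + \frac{1}{8}\right)} = - 61 \sqrt{-7 - \frac{15}{8}} = - 61 \sqrt{- \frac{71}{8}} = - 61 \frac{i \sqrt{142}}{4} = - \frac{61 i \sqrt{142}}{4}$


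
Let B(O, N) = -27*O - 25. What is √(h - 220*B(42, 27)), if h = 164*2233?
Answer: 2*√155298 ≈ 788.16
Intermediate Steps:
B(O, N) = -25 - 27*O
h = 366212
√(h - 220*B(42, 27)) = √(366212 - 220*(-25 - 27*42)) = √(366212 - 220*(-25 - 1134)) = √(366212 - 220*(-1159)) = √(366212 + 254980) = √621192 = 2*√155298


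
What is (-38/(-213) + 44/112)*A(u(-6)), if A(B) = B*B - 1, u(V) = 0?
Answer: -3407/5964 ≈ -0.57126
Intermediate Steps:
A(B) = -1 + B² (A(B) = B² - 1 = -1 + B²)
(-38/(-213) + 44/112)*A(u(-6)) = (-38/(-213) + 44/112)*(-1 + 0²) = (-38*(-1/213) + 44*(1/112))*(-1 + 0) = (38/213 + 11/28)*(-1) = (3407/5964)*(-1) = -3407/5964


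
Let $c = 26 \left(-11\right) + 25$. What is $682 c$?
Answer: $-178002$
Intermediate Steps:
$c = -261$ ($c = -286 + 25 = -261$)
$682 c = 682 \left(-261\right) = -178002$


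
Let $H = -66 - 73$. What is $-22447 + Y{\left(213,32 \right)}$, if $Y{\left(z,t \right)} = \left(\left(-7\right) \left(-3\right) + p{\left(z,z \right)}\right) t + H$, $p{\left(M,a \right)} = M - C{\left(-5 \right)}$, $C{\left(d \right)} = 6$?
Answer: $-15290$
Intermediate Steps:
$p{\left(M,a \right)} = -6 + M$ ($p{\left(M,a \right)} = M - 6 = -6 + M$)
$H = -139$ ($H = -66 - 73 = -139$)
$Y{\left(z,t \right)} = -139 + t \left(15 + z\right)$ ($Y{\left(z,t \right)} = \left(\left(-7\right) \left(-3\right) + \left(-6 + z\right)\right) t - 139 = \left(21 + \left(-6 + z\right)\right) t - 139 = \left(15 + z\right) t - 139 = t \left(15 + z\right) - 139 = -139 + t \left(15 + z\right)$)
$-22447 + Y{\left(213,32 \right)} = -22447 + \left(-139 + 15 \cdot 32 + 32 \cdot 213\right) = -22447 + \left(-139 + 480 + 6816\right) = -22447 + 7157 = -15290$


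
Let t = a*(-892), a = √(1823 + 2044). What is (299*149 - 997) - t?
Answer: 43554 + 892*√3867 ≈ 99023.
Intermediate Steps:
a = √3867 ≈ 62.185
t = -892*√3867 (t = √3867*(-892) = -892*√3867 ≈ -55469.)
(299*149 - 997) - t = (299*149 - 997) - (-892)*√3867 = (44551 - 997) + 892*√3867 = 43554 + 892*√3867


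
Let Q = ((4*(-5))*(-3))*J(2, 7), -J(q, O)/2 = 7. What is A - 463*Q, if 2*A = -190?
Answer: 388825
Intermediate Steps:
A = -95 (A = (½)*(-190) = -95)
J(q, O) = -14 (J(q, O) = -2*7 = -14)
Q = -840 (Q = ((4*(-5))*(-3))*(-14) = -20*(-3)*(-14) = 60*(-14) = -840)
A - 463*Q = -95 - 463*(-840) = -95 + 388920 = 388825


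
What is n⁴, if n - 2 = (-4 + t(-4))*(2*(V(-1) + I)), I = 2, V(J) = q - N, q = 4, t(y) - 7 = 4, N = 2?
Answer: 11316496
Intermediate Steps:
t(y) = 11 (t(y) = 7 + 4 = 11)
V(J) = 2 (V(J) = 4 - 1*2 = 4 - 2 = 2)
n = 58 (n = 2 + (-4 + 11)*(2*(2 + 2)) = 2 + 7*(2*4) = 2 + 7*8 = 2 + 56 = 58)
n⁴ = 58⁴ = 11316496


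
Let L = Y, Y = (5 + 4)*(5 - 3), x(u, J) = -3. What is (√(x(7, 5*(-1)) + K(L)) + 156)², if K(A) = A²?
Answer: (156 + √321)² ≈ 30247.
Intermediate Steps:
Y = 18 (Y = 9*2 = 18)
L = 18
(√(x(7, 5*(-1)) + K(L)) + 156)² = (√(-3 + 18²) + 156)² = (√(-3 + 324) + 156)² = (√321 + 156)² = (156 + √321)²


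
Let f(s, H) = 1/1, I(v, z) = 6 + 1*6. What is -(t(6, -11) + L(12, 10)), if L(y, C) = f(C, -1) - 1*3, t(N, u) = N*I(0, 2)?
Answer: -70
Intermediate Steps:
I(v, z) = 12 (I(v, z) = 6 + 6 = 12)
t(N, u) = 12*N (t(N, u) = N*12 = 12*N)
f(s, H) = 1
L(y, C) = -2 (L(y, C) = 1 - 1*3 = 1 - 3 = -2)
-(t(6, -11) + L(12, 10)) = -(12*6 - 2) = -(72 - 2) = -1*70 = -70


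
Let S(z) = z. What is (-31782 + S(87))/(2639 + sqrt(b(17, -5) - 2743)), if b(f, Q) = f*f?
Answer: -16728621/1393355 + 6339*I*sqrt(2454)/1393355 ≈ -12.006 + 0.22537*I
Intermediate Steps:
b(f, Q) = f**2
(-31782 + S(87))/(2639 + sqrt(b(17, -5) - 2743)) = (-31782 + 87)/(2639 + sqrt(17**2 - 2743)) = -31695/(2639 + sqrt(289 - 2743)) = -31695/(2639 + sqrt(-2454)) = -31695/(2639 + I*sqrt(2454))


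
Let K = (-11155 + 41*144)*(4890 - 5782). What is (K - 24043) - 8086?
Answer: 4651763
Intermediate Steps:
K = 4683892 (K = (-11155 + 5904)*(-892) = -5251*(-892) = 4683892)
(K - 24043) - 8086 = (4683892 - 24043) - 8086 = 4659849 - 8086 = 4651763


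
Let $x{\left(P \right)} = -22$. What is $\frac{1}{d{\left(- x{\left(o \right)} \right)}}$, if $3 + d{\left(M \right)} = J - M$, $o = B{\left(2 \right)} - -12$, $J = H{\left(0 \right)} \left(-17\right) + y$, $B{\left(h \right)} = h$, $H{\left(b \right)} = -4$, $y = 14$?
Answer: $\frac{1}{57} \approx 0.017544$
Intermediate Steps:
$J = 82$ ($J = \left(-4\right) \left(-17\right) + 14 = 68 + 14 = 82$)
$o = 14$ ($o = 2 - -12 = 2 + 12 = 14$)
$d{\left(M \right)} = 79 - M$ ($d{\left(M \right)} = -3 - \left(-82 + M\right) = 79 - M$)
$\frac{1}{d{\left(- x{\left(o \right)} \right)}} = \frac{1}{79 - \left(-1\right) \left(-22\right)} = \frac{1}{79 - 22} = \frac{1}{57}$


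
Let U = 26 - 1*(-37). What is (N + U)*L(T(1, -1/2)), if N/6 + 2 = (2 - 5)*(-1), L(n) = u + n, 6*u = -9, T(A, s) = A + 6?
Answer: 759/2 ≈ 379.50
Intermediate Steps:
T(A, s) = 6 + A
u = -3/2 (u = (⅙)*(-9) = -3/2 ≈ -1.5000)
L(n) = -3/2 + n
N = 6 (N = -12 + 6*((2 - 5)*(-1)) = -12 + 6*(-3*(-1)) = -12 + 6*3 = -12 + 18 = 6)
U = 63 (U = 26 + 37 = 63)
(N + U)*L(T(1, -1/2)) = (6 + 63)*(-3/2 + (6 + 1)) = 69*(-3/2 + 7) = 69*(11/2) = 759/2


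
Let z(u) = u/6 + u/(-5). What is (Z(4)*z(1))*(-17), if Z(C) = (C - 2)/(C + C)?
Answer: 17/120 ≈ 0.14167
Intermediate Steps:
Z(C) = (-2 + C)/(2*C) (Z(C) = (-2 + C)/((2*C)) = (-2 + C)*(1/(2*C)) = (-2 + C)/(2*C))
z(u) = -u/30 (z(u) = u*(1/6) + u*(-1/5) = u/6 - u/5 = -u/30)
(Z(4)*z(1))*(-17) = (((1/2)*(-2 + 4)/4)*(-1/30*1))*(-17) = (((1/2)*(1/4)*2)*(-1/30))*(-17) = ((1/4)*(-1/30))*(-17) = -1/120*(-17) = 17/120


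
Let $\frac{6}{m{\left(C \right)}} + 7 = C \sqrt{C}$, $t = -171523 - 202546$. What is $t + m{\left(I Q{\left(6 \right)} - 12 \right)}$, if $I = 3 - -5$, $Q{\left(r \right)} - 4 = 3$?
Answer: $- \frac{31846364273}{85135} + \frac{528 \sqrt{11}}{85135} \approx -3.7407 \cdot 10^{5}$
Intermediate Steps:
$Q{\left(r \right)} = 7$ ($Q{\left(r \right)} = 4 + 3 = 7$)
$I = 8$ ($I = 3 + 5 = 8$)
$t = -374069$
$m{\left(C \right)} = \frac{6}{-7 + C^{\frac{3}{2}}}$ ($m{\left(C \right)} = \frac{6}{-7 + C \sqrt{C}} = \frac{6}{-7 + C^{\frac{3}{2}}}$)
$t + m{\left(I Q{\left(6 \right)} - 12 \right)} = -374069 + \frac{6}{-7 + \left(8 \cdot 7 - 12\right)^{\frac{3}{2}}} = -374069 + \frac{6}{-7 + \left(56 - 12\right)^{\frac{3}{2}}} = -374069 + \frac{6}{-7 + 44^{\frac{3}{2}}} = -374069 + \frac{6}{-7 + 88 \sqrt{11}}$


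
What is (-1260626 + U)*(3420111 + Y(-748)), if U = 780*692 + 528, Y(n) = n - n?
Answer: -2463635917518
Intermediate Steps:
Y(n) = 0
U = 540288 (U = 539760 + 528 = 540288)
(-1260626 + U)*(3420111 + Y(-748)) = (-1260626 + 540288)*(3420111 + 0) = -720338*3420111 = -2463635917518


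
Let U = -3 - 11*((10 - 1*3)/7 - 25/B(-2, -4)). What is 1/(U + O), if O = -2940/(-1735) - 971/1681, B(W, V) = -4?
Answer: -2333228/190468653 ≈ -0.012250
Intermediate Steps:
O = 651491/583307 (O = -2940*(-1/1735) - 971*1/1681 = 588/347 - 971/1681 = 651491/583307 ≈ 1.1169)
U = -331/4 (U = -3 - 11*((10 - 1*3)/7 - 25/(-4)) = -3 - 11*((10 - 3)*(⅐) - 25*(-¼)) = -3 - 11*(7*(⅐) + 25/4) = -3 - 11*(1 + 25/4) = -3 - 11*29/4 = -3 - 319/4 = -331/4 ≈ -82.750)
1/(U + O) = 1/(-331/4 + 651491/583307) = 1/(-190468653/2333228) = -2333228/190468653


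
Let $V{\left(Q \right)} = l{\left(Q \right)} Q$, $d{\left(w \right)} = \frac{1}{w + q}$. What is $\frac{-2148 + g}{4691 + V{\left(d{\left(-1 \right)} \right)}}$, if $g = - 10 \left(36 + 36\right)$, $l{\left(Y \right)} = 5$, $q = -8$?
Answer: $- \frac{12906}{21107} \approx -0.61146$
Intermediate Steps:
$g = -720$ ($g = \left(-10\right) 72 = -720$)
$d{\left(w \right)} = \frac{1}{-8 + w}$ ($d{\left(w \right)} = \frac{1}{w - 8} = \frac{1}{-8 + w}$)
$V{\left(Q \right)} = 5 Q$
$\frac{-2148 + g}{4691 + V{\left(d{\left(-1 \right)} \right)}} = \frac{-2148 - 720}{4691 + \frac{5}{-8 - 1}} = - \frac{2868}{4691 + \frac{5}{-9}} = - \frac{2868}{4691 + 5 \left(- \frac{1}{9}\right)} = - \frac{2868}{4691 - \frac{5}{9}} = - \frac{2868}{\frac{42214}{9}} = \left(-2868\right) \frac{9}{42214} = - \frac{12906}{21107}$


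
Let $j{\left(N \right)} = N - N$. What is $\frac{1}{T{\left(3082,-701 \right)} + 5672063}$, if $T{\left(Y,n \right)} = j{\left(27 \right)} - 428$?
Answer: $\frac{1}{5671635} \approx 1.7632 \cdot 10^{-7}$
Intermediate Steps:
$j{\left(N \right)} = 0$
$T{\left(Y,n \right)} = -428$ ($T{\left(Y,n \right)} = 0 - 428 = -428$)
$\frac{1}{T{\left(3082,-701 \right)} + 5672063} = \frac{1}{-428 + 5672063} = \frac{1}{5671635}$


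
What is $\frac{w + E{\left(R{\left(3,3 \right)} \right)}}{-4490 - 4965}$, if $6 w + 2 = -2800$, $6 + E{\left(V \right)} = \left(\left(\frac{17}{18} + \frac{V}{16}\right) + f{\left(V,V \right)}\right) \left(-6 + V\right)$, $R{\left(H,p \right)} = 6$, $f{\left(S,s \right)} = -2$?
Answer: $\frac{473}{9455} \approx 0.050026$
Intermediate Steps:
$E{\left(V \right)} = -6 + \left(-6 + V\right) \left(- \frac{19}{18} + \frac{V}{16}\right)$ ($E{\left(V \right)} = -6 + \left(\left(\frac{17}{18} + \frac{V}{16}\right) - 2\right) \left(-6 + V\right) = -6 + \left(- \frac{19}{18} + \frac{V}{16}\right) \left(-6 + V\right) = -6 + \left(-6 + V\right) \left(- \frac{19}{18} + \frac{V}{16}\right)$)
$w = -467$ ($w = - \frac{1}{3} + \frac{1}{6} \left(-2800\right) = - \frac{1}{3} - \frac{1400}{3} = -467$)
$\frac{w + E{\left(R{\left(3,3 \right)} \right)}}{-4490 - 4965} = \frac{-467 + \left(\frac{1}{3} - \frac{103}{12} + \frac{6^{2}}{16}\right)}{-4490 - 4965} = \frac{-467 + \left(\frac{1}{3} - \frac{103}{12} + \frac{1}{16} \cdot 36\right)}{-9455} = \left(-467 + \left(\frac{1}{3} - \frac{103}{12} + \frac{9}{4}\right)\right) \left(- \frac{1}{9455}\right) = \left(-467 - 6\right) \left(- \frac{1}{9455}\right) = \left(-473\right) \left(- \frac{1}{9455}\right) = \frac{473}{9455}$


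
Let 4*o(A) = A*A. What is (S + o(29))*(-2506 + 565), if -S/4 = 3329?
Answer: 101753043/4 ≈ 2.5438e+7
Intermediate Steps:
S = -13316 (S = -4*3329 = -13316)
o(A) = A²/4 (o(A) = (A*A)/4 = A²/4)
(S + o(29))*(-2506 + 565) = (-13316 + (¼)*29²)*(-2506 + 565) = (-13316 + (¼)*841)*(-1941) = (-13316 + 841/4)*(-1941) = -52423/4*(-1941) = 101753043/4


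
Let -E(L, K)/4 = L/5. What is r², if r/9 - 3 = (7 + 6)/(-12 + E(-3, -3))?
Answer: 56169/256 ≈ 219.41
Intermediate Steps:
E(L, K) = -4*L/5
r = 237/16 (r = 27 + 9*((7 + 6)/(-12 - ⅘*(-3))) = 27 + 9*(13/(-12 + 12/5)) = 27 + 9*(13/(-48/5)) = 27 + 9*(13*(-5/48)) = 27 + 9*(-65/48) = 27 - 195/16 = 237/16 ≈ 14.813)
r² = (237/16)² = 56169/256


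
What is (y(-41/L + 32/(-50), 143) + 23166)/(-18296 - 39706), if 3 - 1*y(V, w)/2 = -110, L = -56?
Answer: -11696/29001 ≈ -0.40330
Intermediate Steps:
y(V, w) = 226 (y(V, w) = 6 - 2*(-110) = 6 + 220 = 226)
(y(-41/L + 32/(-50), 143) + 23166)/(-18296 - 39706) = (226 + 23166)/(-18296 - 39706) = 23392/(-58002) = 23392*(-1/58002) = -11696/29001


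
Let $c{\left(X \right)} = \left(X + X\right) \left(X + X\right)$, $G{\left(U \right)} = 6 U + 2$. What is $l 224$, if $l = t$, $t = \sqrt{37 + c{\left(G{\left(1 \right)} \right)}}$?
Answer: $224 \sqrt{293} \approx 3834.3$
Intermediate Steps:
$G{\left(U \right)} = 2 + 6 U$
$c{\left(X \right)} = 4 X^{2}$ ($c{\left(X \right)} = 2 X 2 X = 4 X^{2}$)
$t = \sqrt{293}$ ($t = \sqrt{37 + 4 \left(2 + 6 \cdot 1\right)^{2}} = \sqrt{37 + 4 \left(2 + 6\right)^{2}} = \sqrt{37 + 4 \cdot 8^{2}} = \sqrt{37 + 4 \cdot 64} = \sqrt{37 + 256} = \sqrt{293} \approx 17.117$)
$l = \sqrt{293} \approx 17.117$
$l 224 = \sqrt{293} \cdot 224 = 224 \sqrt{293}$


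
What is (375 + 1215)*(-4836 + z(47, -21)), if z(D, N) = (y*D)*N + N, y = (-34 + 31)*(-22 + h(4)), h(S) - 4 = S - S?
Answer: -92466450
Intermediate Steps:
h(S) = 4 (h(S) = 4 + (S - S) = 4 + 0 = 4)
y = 54 (y = (-34 + 31)*(-22 + 4) = -3*(-18) = 54)
z(D, N) = N + 54*D*N (z(D, N) = (54*D)*N + N = 54*D*N + N = N + 54*D*N)
(375 + 1215)*(-4836 + z(47, -21)) = (375 + 1215)*(-4836 - 21*(1 + 54*47)) = 1590*(-4836 - 21*(1 + 2538)) = 1590*(-4836 - 21*2539) = 1590*(-4836 - 53319) = 1590*(-58155) = -92466450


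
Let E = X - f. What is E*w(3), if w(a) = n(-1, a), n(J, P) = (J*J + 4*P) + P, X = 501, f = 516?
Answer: -240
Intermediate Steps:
n(J, P) = J² + 5*P (n(J, P) = (J² + 4*P) + P = J² + 5*P)
w(a) = 1 + 5*a (w(a) = (-1)² + 5*a = 1 + 5*a)
E = -15 (E = 501 - 1*516 = 501 - 516 = -15)
E*w(3) = -15*(1 + 5*3) = -15*(1 + 15) = -15*16 = -240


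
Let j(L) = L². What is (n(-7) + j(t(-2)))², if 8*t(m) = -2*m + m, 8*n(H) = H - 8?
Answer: 841/256 ≈ 3.2852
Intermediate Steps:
n(H) = -1 + H/8 (n(H) = (H - 8)/8 = (-8 + H)/8 = -1 + H/8)
t(m) = -m/8 (t(m) = (-2*m + m)/8 = (-m)/8 = -m/8)
(n(-7) + j(t(-2)))² = ((-1 + (⅛)*(-7)) + (-⅛*(-2))²)² = ((-1 - 7/8) + (¼)²)² = (-15/8 + 1/16)² = (-29/16)² = 841/256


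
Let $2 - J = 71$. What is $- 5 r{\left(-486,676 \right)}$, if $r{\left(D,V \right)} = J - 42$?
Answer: $555$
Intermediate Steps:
$J = -69$ ($J = 2 - 71 = -69$)
$r{\left(D,V \right)} = -111$ ($r{\left(D,V \right)} = -69 - 42 = -111$)
$- 5 r{\left(-486,676 \right)} = \left(-5\right) \left(-111\right) = 555$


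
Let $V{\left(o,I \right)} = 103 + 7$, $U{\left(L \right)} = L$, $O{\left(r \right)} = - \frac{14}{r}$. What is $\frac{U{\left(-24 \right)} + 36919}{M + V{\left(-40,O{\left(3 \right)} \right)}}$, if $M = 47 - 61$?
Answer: $\frac{36895}{96} \approx 384.32$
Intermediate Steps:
$V{\left(o,I \right)} = 110$
$M = -14$ ($M = 47 - 61 = -14$)
$\frac{U{\left(-24 \right)} + 36919}{M + V{\left(-40,O{\left(3 \right)} \right)}} = \frac{-24 + 36919}{-14 + 110} = \frac{36895}{96}$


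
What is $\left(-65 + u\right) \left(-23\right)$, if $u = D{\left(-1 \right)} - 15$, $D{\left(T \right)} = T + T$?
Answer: $1886$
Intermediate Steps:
$D{\left(T \right)} = 2 T$
$u = -17$ ($u = 2 \left(-1\right) - 15 = -2 - 15 = -17$)
$\left(-65 + u\right) \left(-23\right) = \left(-65 - 17\right) \left(-23\right) = \left(-82\right) \left(-23\right) = 1886$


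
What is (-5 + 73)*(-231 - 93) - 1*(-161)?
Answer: -21871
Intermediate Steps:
(-5 + 73)*(-231 - 93) - 1*(-161) = 68*(-324) + 161 = -22032 + 161 = -21871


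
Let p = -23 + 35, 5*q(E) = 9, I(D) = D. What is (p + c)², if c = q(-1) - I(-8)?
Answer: 11881/25 ≈ 475.24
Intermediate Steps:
q(E) = 9/5 (q(E) = (⅕)*9 = 9/5)
p = 12
c = 49/5 (c = 9/5 - 1*(-8) = 9/5 + 8 = 49/5 ≈ 9.8000)
(p + c)² = (12 + 49/5)² = (109/5)² = 11881/25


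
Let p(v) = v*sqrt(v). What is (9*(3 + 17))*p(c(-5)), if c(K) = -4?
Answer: -1440*I ≈ -1440.0*I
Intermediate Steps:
p(v) = v**(3/2)
(9*(3 + 17))*p(c(-5)) = (9*(3 + 17))*(-4)**(3/2) = (9*20)*(-8*I) = 180*(-8*I) = -1440*I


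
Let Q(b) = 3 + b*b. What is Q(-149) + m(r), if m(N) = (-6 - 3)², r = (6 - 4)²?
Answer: 22285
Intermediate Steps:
r = 4 (r = 2² = 4)
m(N) = 81 (m(N) = (-9)² = 81)
Q(b) = 3 + b²
Q(-149) + m(r) = (3 + (-149)²) + 81 = (3 + 22201) + 81 = 22204 + 81 = 22285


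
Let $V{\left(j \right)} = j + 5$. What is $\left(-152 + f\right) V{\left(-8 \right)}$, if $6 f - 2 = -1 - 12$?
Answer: $\frac{923}{2} \approx 461.5$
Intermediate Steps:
$V{\left(j \right)} = 5 + j$
$f = - \frac{11}{6}$ ($f = \frac{1}{3} + \frac{-1 - 12}{6} = \frac{1}{3} + \frac{1}{6} \left(-13\right) = \frac{1}{3} - \frac{13}{6} = - \frac{11}{6} \approx -1.8333$)
$\left(-152 + f\right) V{\left(-8 \right)} = \left(-152 - \frac{11}{6}\right) \left(5 - 8\right) = \left(- \frac{923}{6}\right) \left(-3\right) = \frac{923}{2}$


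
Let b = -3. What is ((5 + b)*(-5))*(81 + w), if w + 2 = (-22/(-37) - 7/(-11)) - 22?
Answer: -237000/407 ≈ -582.31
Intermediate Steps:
w = -9267/407 (w = -2 + ((-22/(-37) - 7/(-11)) - 22) = -2 + ((-22*(-1/37) - 7*(-1/11)) - 22) = -2 + ((22/37 + 7/11) - 22) = -2 + (501/407 - 22) = -2 - 8453/407 = -9267/407 ≈ -22.769)
((5 + b)*(-5))*(81 + w) = ((5 - 3)*(-5))*(81 - 9267/407) = (2*(-5))*(23700/407) = -10*23700/407 = -237000/407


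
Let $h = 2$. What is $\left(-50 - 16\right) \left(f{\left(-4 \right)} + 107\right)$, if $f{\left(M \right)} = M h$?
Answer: $-6534$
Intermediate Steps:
$f{\left(M \right)} = 2 M$ ($f{\left(M \right)} = M 2 = 2 M$)
$\left(-50 - 16\right) \left(f{\left(-4 \right)} + 107\right) = \left(-50 - 16\right) \left(2 \left(-4\right) + 107\right) = - 66 \left(-8 + 107\right) = \left(-66\right) 99 = -6534$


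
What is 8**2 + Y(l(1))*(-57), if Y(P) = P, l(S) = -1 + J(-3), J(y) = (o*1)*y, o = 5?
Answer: 976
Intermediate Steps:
J(y) = 5*y (J(y) = (5*1)*y = 5*y)
l(S) = -16 (l(S) = -1 + 5*(-3) = -1 - 15 = -16)
8**2 + Y(l(1))*(-57) = 8**2 - 16*(-57) = 64 + 912 = 976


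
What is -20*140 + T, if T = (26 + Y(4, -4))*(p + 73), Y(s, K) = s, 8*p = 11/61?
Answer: -148675/244 ≈ -609.32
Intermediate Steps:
p = 11/488 (p = (11/61)/8 = (11*(1/61))/8 = (1/8)*(11/61) = 11/488 ≈ 0.022541)
T = 534525/244 (T = (26 + 4)*(11/488 + 73) = 30*(35635/488) = 534525/244 ≈ 2190.7)
-20*140 + T = -20*140 + 534525/244 = -2800 + 534525/244 = -148675/244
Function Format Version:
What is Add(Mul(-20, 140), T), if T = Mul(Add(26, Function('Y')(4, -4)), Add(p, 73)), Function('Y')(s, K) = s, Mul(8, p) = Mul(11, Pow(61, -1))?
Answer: Rational(-148675, 244) ≈ -609.32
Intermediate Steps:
p = Rational(11, 488) (p = Mul(Rational(1, 8), Mul(11, Pow(61, -1))) = Mul(Rational(1, 8), Mul(11, Rational(1, 61))) = Mul(Rational(1, 8), Rational(11, 61)) = Rational(11, 488) ≈ 0.022541)
T = Rational(534525, 244) (T = Mul(Add(26, 4), Add(Rational(11, 488), 73)) = Mul(30, Rational(35635, 488)) = Rational(534525, 244) ≈ 2190.7)
Add(Mul(-20, 140), T) = Add(Mul(-20, 140), Rational(534525, 244)) = Add(-2800, Rational(534525, 244)) = Rational(-148675, 244)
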